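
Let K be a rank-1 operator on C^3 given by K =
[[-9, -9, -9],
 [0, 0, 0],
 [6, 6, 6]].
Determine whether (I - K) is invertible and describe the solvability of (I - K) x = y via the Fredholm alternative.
(I - K) is invertible (det(I - K) = 4 ≠ 0), so for every y in C^3 the equation (I - K) x = y has a unique solution.

K has rank 1, so it is an outer product K = u v^T: every row of K is a multiple of one row vector. Reading off the entries, u = (3, 0, -2) and v = (-3, -3, -3) (row i of K equals u_i·v^T). A rank-one matrix u v^T satisfies K u = u (v·u) and kills the (2)-dimensional subspace v^⊥, so its characteristic polynomial is lambda^2 (lambda - v·u) with v·u = tr K = -3. Hence the eigenvalues of I - K are 1 (multiplicity 2) and 1 - (-3) = 4, so det(I - K) = 4. (Direct check: I - K =
[[10, 9, 9],
 [0, 1, 0],
 [-6, -6, -5]]
has determinant 4.) The finite-dimensional Fredholm alternative says: either (I - K) is invertible, or ker(I - K) ≠ {0} and then range(I - K) = ker((I - K)^*)^⊥, with dim ker(I - K) = dim ker((I - K)^*). Since det(I - K) ≠ 0, 1 is not an eigenvalue of K and ker(I - K) = {0}, so we are in the first case: for every y there is a unique x = (I - K)^(-1) y. Explicitly, by the Sherman–Morrison formula, (I - u v^T)^(-1) = I + u v^T/(1 - v·u), i.e. (I - K)^(-1) = I + K/(4).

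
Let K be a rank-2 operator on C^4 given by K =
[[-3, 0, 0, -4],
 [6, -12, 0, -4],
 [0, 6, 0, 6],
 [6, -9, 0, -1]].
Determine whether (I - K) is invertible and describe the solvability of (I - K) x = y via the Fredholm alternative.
(I - K) is invertible (det(I - K) = 56 ≠ 0), so for every y in C^4 the equation (I - K) x = y has a unique solution.

K has rank 2 and factors as K = U V^T = u1 v1^T + u2 v2^T with u1 = (1, 2, -2, 1), v1 = (0, -3, 0, -3), u2 = (-1, 2, 0, 2), v2 = (3, -3, 0, 1) (multiplying out reproduces the displayed K). The nonzero eigenvalues of U V^T coincide with those of the 2 x 2 matrix G = V^T U = [[v1·u1, v1·u2], [v2·u1, v2·u2]] = [[-9, -12], [-2, -7]], and by the Sylvester determinant identity det(I_4 - U V^T) = det(I_2 - V^T U) = det([[10, 12], [2, 8]]) = (10)(8) - (12)(2) = 56. (Direct check: I - K =
[[4, 0, 0, 4],
 [-6, 13, 0, 4],
 [0, -6, 1, -6],
 [-6, 9, 0, 2]]
has determinant 56.) The finite-dimensional Fredholm alternative says: either (I - K) is invertible, or ker(I - K) ≠ {0} and then range(I - K) = ker((I - K)^*)^⊥, with dim ker(I - K) = dim ker((I - K)^*). Since det(I - K) ≠ 0, 1 is not an eigenvalue of K and ker(I - K) = {0}, so we are in the first case: for every y there is a unique x = (I - K)^(-1) y. (Explicitly, by the Woodbury identity, (I - U V^T)^(-1) = I + U (I_2 - G)^(-1) V^T.)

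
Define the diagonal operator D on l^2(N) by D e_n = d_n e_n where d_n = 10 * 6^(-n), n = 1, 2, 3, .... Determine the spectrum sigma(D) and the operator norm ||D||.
sigma(D) = {10 * 6^(-n) : n ≥ 1} ∪ {0}; ||D|| = 5/3

A bounded diagonal operator on l^2 with diagonal entries d_n has spectrum equal to the closure of {d_n : n ≥ 1}: every d_n is an eigenvalue (with eigenvector e_n), so {d_n} ⊂ sigma(D); the spectrum is closed, so its closure is too; and for lambda not in the closure, (D - lambda I) has bounded inverse (the diagonal entries 1/(d_n - lambda) are bounded). For our sequence d_n = 10 * 6^(-n), n = 1, 2, 3, ...:
  - {d_n} = {10 * 6^(-n) : n ≥ 1}; the only limit point is 0
  - closure = {10 * 6^(-n) : n ≥ 1} ∪ {0}
For the norm: a diagonal operator has ||D|| = sup_n |d_n|. Here d_n = 10 * 6^(-n) is positive and decreasing, so sup_n |d_n| = d_1 = 10/6 = 5/3. So ||D|| = 5/3.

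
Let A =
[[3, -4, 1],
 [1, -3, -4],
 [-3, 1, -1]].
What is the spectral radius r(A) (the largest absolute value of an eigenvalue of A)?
r(A) ≈ 3.5428

The eigenvalues of A are the roots of its characteristic polynomial. With M = A (coefficients from the trace, the sum of principal 2x2 minors, and det A):
  p(λ) = det(λ I - M) = λ^3 + λ^2 + 2λ + 39.
No integer candidate from the rational root theorem (±divisors of 39) is a root, so the roots are irrational. The cubic discriminant is Δ = -39847 < 0, so there is one real root and a complex-conjugate pair. p(-4) = -17 and p(-3) = 15 have opposite signs, so a root lies in (-4, -3); Newton's method refines it to λ ≈ -3.5428. Dividing out (λ - (-3.5428)) leaves approximately λ^2 - 2.5428λ + 11.0084. For λ^2 - 2.5428λ + 11.0084 the discriminant is -37.5679. It is negative, so the remaining roots are the complex-conjugate pair λ ≈ 1.2714 ± 3.0646i. Their product equals the constant term, so |λ|^2 ≈ 11.0084 and |λ| ≈ 3.3179.
Thus the eigenvalues (to 4 decimals) are -3.5428 (modulus 3.5428); 1.2714 ± 3.0646i (modulus 3.3179). The spectral radius is the largest modulus: r(A) ≈ 3.5428. (Cross-check: r(A) ≤ ||A||_2 ≈ 6.4491; equality holds whenever A is normal, though it can also hold for some non-normal A.)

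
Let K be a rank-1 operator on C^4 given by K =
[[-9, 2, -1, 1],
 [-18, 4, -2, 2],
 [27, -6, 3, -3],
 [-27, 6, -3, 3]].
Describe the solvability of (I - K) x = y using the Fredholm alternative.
(I - K) is singular (det(I - K) = 0, i.e. 1 ∈ sigma(K)). (I - K) x = y is solvable iff y ⊥ ker((I - K)^*) = span{(-9, 2, -1, 1)}, i.e. iff -9y_1 + 2y_2 - y_3 + y_4 = 0. When solvable, the solutions are x = y + c·(1, 2, -3, 3), c arbitrary (ker(I - K) = span{(1, 2, -3, 3)}, dimension 1).

K has rank 1, so it is an outer product K = u v^T: every row of K is a multiple of one row vector. Reading off the entries, u = (1, 2, -3, 3) and v = (-9, 2, -1, 1) (row i of K equals u_i·v^T). A rank-one matrix u v^T satisfies K u = u (v·u) and kills the (3)-dimensional subspace v^⊥, so its characteristic polynomial is lambda^3 (lambda - v·u) with v·u = tr K = 1. Hence the eigenvalues of I - K are 1 (multiplicity 3) and 1 - (1) = 0, so det(I - K) = 0. (Direct check: I - K =
[[10, -2, 1, -1],
 [18, -3, 2, -2],
 [-27, 6, -2, 3],
 [27, -6, 3, -2]]
has determinant 0.) So 1 is an eigenvalue of K and (I - K) is not invertible. The finite-dimensional Fredholm alternative says: either (I - K) is invertible, or ker(I - K) ≠ {0} and then range(I - K) = ker((I - K)^*)^⊥, with dim ker(I - K) = dim ker((I - K)^*). We are in the second case, so we need both kernels. Kernel of I - K: (I - K) u = u - u (v·u) = u - u = 0, so ker(I - K) = span{u} = span{(1, 2, -3, 3)} (it is exactly 1-dimensional because rank(I - K) = 3). Kernel of the adjoint: K is real, so (I - K)^* = I - K^T = I - v u^T, and (I - v u^T) v = v - v (u·v) = 0; hence ker((I - K)^*) = span{v} = span{(-9, 2, -1, 1)}. Therefore (I - K) x = y is solvable iff <y, v> = 0, i.e. iff -9y_1 + 2y_2 - y_3 + y_4 = 0. When this holds, K y = u (v·y) = 0, so (I - K) y = y and x = y is a particular solution; the full solution set is the line x = y + c·u = y + c·(1, 2, -3, 3), c ∈ C.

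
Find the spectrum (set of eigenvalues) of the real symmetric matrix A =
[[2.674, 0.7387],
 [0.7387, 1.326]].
sigma(A) ≈ {1, 3}

A is real symmetric, so its spectrum consists of real eigenvalues. Expanding the characteristic polynomial of the displayed matrix gives
  det(λ I - A) = p(λ) = λ^2 + (-4)λ + (3).
Solving p(λ) = 0 yields eigenvalues ≈ 1, 3. (A is shown rounded to 4 decimals, so these recover the underlying integer eigenvalues to within that precision.)
Verification: the trace of A = 4 equals the sum of eigenvalues 4, and det(A) ≈ 3.0000 matches the eigenvalue product 3.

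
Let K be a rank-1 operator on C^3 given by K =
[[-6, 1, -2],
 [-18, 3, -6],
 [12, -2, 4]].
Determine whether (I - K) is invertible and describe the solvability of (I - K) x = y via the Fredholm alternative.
(I - K) is singular (det(I - K) = 0, i.e. 1 ∈ sigma(K)). (I - K) x = y is solvable iff y ⊥ ker((I - K)^*) = span{(-6, 1, -2)}, i.e. iff -6y_1 + y_2 - 2y_3 = 0. When solvable, the solutions are x = y + c·(1, 3, -2), c arbitrary (ker(I - K) = span{(1, 3, -2)}, dimension 1).

K has rank 1, so it is an outer product K = u v^T: every row of K is a multiple of one row vector. Reading off the entries, u = (1, 3, -2) and v = (-6, 1, -2) (row i of K equals u_i·v^T). A rank-one matrix u v^T satisfies K u = u (v·u) and kills the (2)-dimensional subspace v^⊥, so its characteristic polynomial is lambda^2 (lambda - v·u) with v·u = tr K = 1. Hence the eigenvalues of I - K are 1 (multiplicity 2) and 1 - (1) = 0, so det(I - K) = 0. (Direct check: I - K =
[[7, -1, 2],
 [18, -2, 6],
 [-12, 2, -3]]
has determinant 0.) So 1 is an eigenvalue of K and (I - K) is not invertible. The finite-dimensional Fredholm alternative says: either (I - K) is invertible, or ker(I - K) ≠ {0} and then range(I - K) = ker((I - K)^*)^⊥, with dim ker(I - K) = dim ker((I - K)^*). We are in the second case, so we need both kernels. Kernel of I - K: (I - K) u = u - u (v·u) = u - u = 0, so ker(I - K) = span{u} = span{(1, 3, -2)} (it is exactly 1-dimensional because rank(I - K) = 2). Kernel of the adjoint: K is real, so (I - K)^* = I - K^T = I - v u^T, and (I - v u^T) v = v - v (u·v) = 0; hence ker((I - K)^*) = span{v} = span{(-6, 1, -2)}. Therefore (I - K) x = y is solvable iff <y, v> = 0, i.e. iff -6y_1 + y_2 - 2y_3 = 0. When this holds, K y = u (v·y) = 0, so (I - K) y = y and x = y is a particular solution; the full solution set is the line x = y + c·u = y + c·(1, 3, -2), c ∈ C.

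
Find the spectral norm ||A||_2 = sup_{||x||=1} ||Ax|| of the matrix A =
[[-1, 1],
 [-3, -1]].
||A||_2 = sqrt((12 + sqrt(80))/2) ≈ 3.2361 (= sqrt(largest eigenvalue of A^T A))

||A||_2 = sigma_max(A) = sqrt(lambda_max(A^T A)). Form the symmetric matrix M = A^T A =
[[10, 2],
 [2, 2]].
Its characteristic polynomial (trace, determinant of M give the coefficients) is
  p(λ) = det(λ I - M) = λ^2 - 12λ + 16.
For λ^2 - 12λ + 16 the discriminant is 80. It is nonnegative but not a perfect square, so the roots are real and irrational: λ = (12 ± sqrt(80))/2 ≈ 10.4721, 1.5279.
So the eigenvalues of A^T A are ≈ 1.5279, 10.4721 (all ≥ 0, as they must be for A^T A). The largest is λ_max = (12 + sqrt(80))/2 ≈ 10.4721, hence ||A||_2 = sqrt(λ_max) = sqrt((12 + sqrt(80))/2) ≈ 3.2361.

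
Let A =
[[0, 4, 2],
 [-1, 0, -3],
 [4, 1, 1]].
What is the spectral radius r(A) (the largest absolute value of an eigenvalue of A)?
r(A) ≈ 3.6982

The eigenvalues of A are the roots of its characteristic polynomial. With M = A (coefficients from the trace, the sum of principal 2x2 minors, and det A):
  p(λ) = det(λ I - M) = λ^3 - λ^2 - λ + 46.
No integer candidate from the rational root theorem (±divisors of 46) is a root, so the roots are irrational. The cubic discriminant is Δ = -56115 < 0, so there is one real root and a complex-conjugate pair. p(-4) = -30 and p(-3) = 13 have opposite signs, so a root lies in (-4, -3); Newton's method refines it to λ ≈ -3.3635. Dividing out (λ - (-3.3635)) leaves approximately λ^2 - 4.3635λ + 13.6764. For λ^2 - 4.3635λ + 13.6764 the discriminant is -35.6656. It is negative, so the remaining roots are the complex-conjugate pair λ ≈ 2.1817 ± 2.986i. Their product equals the constant term, so |λ|^2 ≈ 13.6764 and |λ| ≈ 3.6982.
Thus the eigenvalues (to 4 decimals) are -3.3635 (modulus 3.3635); 2.1817 ± 2.986i (modulus 3.6982). The spectral radius is the largest modulus: r(A) ≈ 3.6982. (Cross-check: r(A) ≤ ||A||_2 ≈ 5.4209; equality holds whenever A is normal, though it can also hold for some non-normal A.)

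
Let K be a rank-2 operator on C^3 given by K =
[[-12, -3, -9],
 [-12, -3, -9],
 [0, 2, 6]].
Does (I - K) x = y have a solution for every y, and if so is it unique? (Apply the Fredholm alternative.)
(I - K) is invertible (det(I - K) = -62 ≠ 0), so for every y in C^3 the equation (I - K) x = y has a unique solution.

K has rank 2 and factors as K = U V^T = u1 v1^T + u2 v2^T with u1 = (3, 3, -2), v1 = (-3, -1, -3), u2 = (-1, -1, -2), v2 = (3, 0, 0) (multiplying out reproduces the displayed K). The nonzero eigenvalues of U V^T coincide with those of the 2 x 2 matrix G = V^T U = [[v1·u1, v1·u2], [v2·u1, v2·u2]] = [[-6, 10], [9, -3]], and by the Sylvester determinant identity det(I_3 - U V^T) = det(I_2 - V^T U) = det([[7, -10], [-9, 4]]) = (7)(4) - (-10)(-9) = -62. (Direct check: I - K =
[[13, 3, 9],
 [12, 4, 9],
 [0, -2, -5]]
has determinant -62.) The finite-dimensional Fredholm alternative says: either (I - K) is invertible, or ker(I - K) ≠ {0} and then range(I - K) = ker((I - K)^*)^⊥, with dim ker(I - K) = dim ker((I - K)^*). Since det(I - K) ≠ 0, 1 is not an eigenvalue of K and ker(I - K) = {0}, so we are in the first case: for every y there is a unique x = (I - K)^(-1) y. (Explicitly, by the Woodbury identity, (I - U V^T)^(-1) = I + U (I_2 - G)^(-1) V^T.)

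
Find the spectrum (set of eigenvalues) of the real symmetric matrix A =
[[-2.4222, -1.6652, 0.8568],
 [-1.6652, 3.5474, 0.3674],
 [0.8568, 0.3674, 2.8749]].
sigma(A) ≈ {-3, 3, 4}

A is real symmetric, so its spectrum consists of real eigenvalues. Expanding the characteristic polynomial of the displayed matrix gives
  det(λ I - A) = p(λ) = λ^3 + (-4)λ^2 + (-9)λ + (36).
Solving p(λ) = 0 yields eigenvalues ≈ -3, 3, 4. (A is shown rounded to 4 decimals, so these recover the underlying integer eigenvalues to within that precision.)
Verification: the trace of A = 4 equals the sum of eigenvalues 4, and det(A) ≈ -36.0000 matches the eigenvalue product -36.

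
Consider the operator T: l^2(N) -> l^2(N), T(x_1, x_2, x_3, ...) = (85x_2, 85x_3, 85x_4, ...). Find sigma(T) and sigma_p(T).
sigma(T) = closed disk {z in C : |z| ≤ 85}; sigma_p(T) = open disk {z in C : |z| < 85}

Note T = 85·V where V is the unit left shift (V x)_k = x_{k+1}; so sigma(T) = 85·sigma(V) and ||T|| = 85||V||. ||T x||^2 = 7225sum_{k≥2} |x_k|^2 ≤ 7225||x||^2, with equality on {x : x_1 = 0}, so ||T|| = 85. For any lambda with |lambda| < 85, set r = lambda/85 (|r| < 1); the vector x = (1, r, r^2, ...) is in l^2 and satisfies T x = 85(r, r^2, ...) = lambda x, so lambda is an eigenvalue. On the boundary |lambda| = 85 the geometric series diverges, so no l^2 eigenvector exists, but these lambda lie in the approximate point spectrum. Hence sigma(T) is the closed disk of radius 85 and sigma_p(T) is the open disk.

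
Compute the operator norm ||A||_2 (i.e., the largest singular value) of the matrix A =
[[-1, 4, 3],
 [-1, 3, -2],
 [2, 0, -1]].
||A||_2 ≈ 5.4819 (= sqrt(largest eigenvalue of A^T A))

||A||_2 = sigma_max(A) = sqrt(lambda_max(A^T A)). Form the symmetric matrix M = A^T A =
[[6, -7, -3],
 [-7, 25, 6],
 [-3, 6, 14]].
Its characteristic polynomial (trace, sum of principal 2x2 minors, determinant of M give the coefficients) is
  p(λ) = det(λ I - M) = λ^3 - 45λ^2 + 490λ - 1225.
No integer candidate from the rational root theorem (±divisors of 1225) is a root, so the roots are irrational. The cubic discriminant is Δ = 14779625 > 0, so there are three distinct real roots. p(3) = -133 and p(4) = 79 have opposite signs, so a root lies in (3, 4); Newton's method refines it to λ ≈ 3.588. p(11) = 51 and p(12) = -97 have opposite signs, so a root lies in (11, 12); Newton's method refines it to λ ≈ 11.3612. p(30) = -25 and p(31) = 511 have opposite signs, so a root lies in (30, 31); Newton's method refines it to λ ≈ 30.0508. Check (Vieta): the three roots sum to 45, matching tr M = 45.
So the eigenvalues of A^T A are ≈ 3.588, 11.3612, 30.0508 (all ≥ 0, as they must be for A^T A). The largest is λ_max ≈ 30.0508, hence ||A||_2 = sqrt(λ_max) ≈ 5.4819.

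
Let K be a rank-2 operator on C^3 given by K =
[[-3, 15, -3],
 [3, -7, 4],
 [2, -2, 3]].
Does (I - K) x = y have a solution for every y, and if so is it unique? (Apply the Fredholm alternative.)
(I - K) is invertible (det(I - K) = -32 ≠ 0), so for every y in C^3 the equation (I - K) x = y has a unique solution.

K has rank 2 and factors as K = U V^T = u1 v1^T + u2 v2^T with u1 = (-3, 2, 1), v1 = (2, -2, 3), u2 = (3, -1, 0), v2 = (1, 3, 2) (multiplying out reproduces the displayed K). The nonzero eigenvalues of U V^T coincide with those of the 2 x 2 matrix G = V^T U = [[v1·u1, v1·u2], [v2·u1, v2·u2]] = [[-7, 8], [5, 0]], and by the Sylvester determinant identity det(I_3 - U V^T) = det(I_2 - V^T U) = det([[8, -8], [-5, 1]]) = (8)(1) - (-8)(-5) = -32. (Direct check: I - K =
[[4, -15, 3],
 [-3, 8, -4],
 [-2, 2, -2]]
has determinant -32.) The finite-dimensional Fredholm alternative says: either (I - K) is invertible, or ker(I - K) ≠ {0} and then range(I - K) = ker((I - K)^*)^⊥, with dim ker(I - K) = dim ker((I - K)^*). Since det(I - K) ≠ 0, 1 is not an eigenvalue of K and ker(I - K) = {0}, so we are in the first case: for every y there is a unique x = (I - K)^(-1) y. (Explicitly, by the Woodbury identity, (I - U V^T)^(-1) = I + U (I_2 - G)^(-1) V^T.)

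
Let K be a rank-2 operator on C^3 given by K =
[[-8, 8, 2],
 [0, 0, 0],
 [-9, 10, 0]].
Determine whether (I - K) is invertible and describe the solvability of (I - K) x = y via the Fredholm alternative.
(I - K) is invertible (det(I - K) = 27 ≠ 0), so for every y in C^3 the equation (I - K) x = y has a unique solution.

K has rank 2 and factors as K = U V^T = u1 v1^T + u2 v2^T with u1 = (-2, 0, -3), v1 = (1, -2, 2), u2 = (-2, 0, -2), v2 = (3, -2, -3) (multiplying out reproduces the displayed K). The nonzero eigenvalues of U V^T coincide with those of the 2 x 2 matrix G = V^T U = [[v1·u1, v1·u2], [v2·u1, v2·u2]] = [[-8, -6], [3, 0]], and by the Sylvester determinant identity det(I_3 - U V^T) = det(I_2 - V^T U) = det([[9, 6], [-3, 1]]) = (9)(1) - (6)(-3) = 27. (Direct check: I - K =
[[9, -8, -2],
 [0, 1, 0],
 [9, -10, 1]]
has determinant 27.) The finite-dimensional Fredholm alternative says: either (I - K) is invertible, or ker(I - K) ≠ {0} and then range(I - K) = ker((I - K)^*)^⊥, with dim ker(I - K) = dim ker((I - K)^*). Since det(I - K) ≠ 0, 1 is not an eigenvalue of K and ker(I - K) = {0}, so we are in the first case: for every y there is a unique x = (I - K)^(-1) y. (Explicitly, by the Woodbury identity, (I - U V^T)^(-1) = I + U (I_2 - G)^(-1) V^T.)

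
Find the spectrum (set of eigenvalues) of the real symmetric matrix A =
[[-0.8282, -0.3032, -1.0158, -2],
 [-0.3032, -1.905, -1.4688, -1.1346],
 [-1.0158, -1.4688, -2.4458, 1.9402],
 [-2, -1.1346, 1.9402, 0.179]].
sigma(A) ≈ {-4, -3, -1, 3}

A is real symmetric, so its spectrum consists of real eigenvalues. Expanding the characteristic polynomial of the displayed matrix gives
  det(λ I - A) = p(λ) = λ^4 + (5)λ^3 + (-5)λ^2 + (-45)λ + (-36).
Solving p(λ) = 0 yields eigenvalues ≈ -4, -3, -1, 3. (A is shown rounded to 4 decimals, so these recover the underlying integer eigenvalues to within that precision.)
Verification: the trace of A = -5 equals the sum of eigenvalues -5, and det(A) ≈ -36.0001 matches the eigenvalue product -36.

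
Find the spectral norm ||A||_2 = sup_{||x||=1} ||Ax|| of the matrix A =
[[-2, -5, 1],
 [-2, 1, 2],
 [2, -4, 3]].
||A||_2 = sqrt((56 + sqrt(1684))/2) ≈ 6.9655 (= sqrt(largest eigenvalue of A^T A))

||A||_2 = sigma_max(A) = sqrt(lambda_max(A^T A)). Form the symmetric matrix M = A^T A =
[[12, 0, 0],
 [0, 42, -15],
 [0, -15, 14]].
Its characteristic polynomial (trace, sum of principal 2x2 minors, determinant of M give the coefficients) is
  p(λ) = det(λ I - M) = λ^3 - 68λ^2 + 1035λ - 4356.
By the rational root theorem any rational root is an integer divisor of 4356. Testing λ = 12: p(12) = 1728 - 9792 + 12420 - 4356 = 0, so λ = 12 is a root. Dividing out (λ - 12) leaves p(λ) = (λ - 12)(λ^2 - 56λ + 363). For λ^2 - 56λ + 363 the discriminant is 1684. It is nonnegative but not a perfect square, so the roots are real and irrational: λ = (56 ± sqrt(1684))/2 ≈ 48.5183, 7.4817.
So the eigenvalues of A^T A are ≈ 7.4817, 12, 48.5183 (all ≥ 0, as they must be for A^T A). The largest is λ_max = (56 + sqrt(1684))/2 ≈ 48.5183, hence ||A||_2 = sqrt(λ_max) = sqrt((56 + sqrt(1684))/2) ≈ 6.9655.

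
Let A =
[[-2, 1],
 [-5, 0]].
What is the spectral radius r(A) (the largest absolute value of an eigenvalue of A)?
r(A) = sqrt(5) ≈ 2.2361

The eigenvalues of A are the roots of its characteristic polynomial. With M = A (coefficients from the trace and determinant):
  p(λ) = det(λ I - M) = λ^2 + 2λ + 5.
For λ^2 + 2λ + 5 the discriminant is -16. It is negative, so the roots are the complex-conjugate pair λ = -1 ± (sqrt(16)/2) i ≈ -1 ± 2i. For a conjugate pair the product of the roots equals the constant term, so |λ|^2 = 5 and |λ| = sqrt(5) ≈ 2.2361.
Thus the eigenvalues (to 4 decimals) are -1 ± 2i (modulus 2.2361). The spectral radius is the largest modulus: r(A) = sqrt(5) ≈ 2.2361. (Cross-check: r(A) ≤ ||A||_2 ≈ 5.3983; equality holds whenever A is normal, though it can also hold for some non-normal A.)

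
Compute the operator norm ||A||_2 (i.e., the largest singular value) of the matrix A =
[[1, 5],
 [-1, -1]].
||A||_2 = sqrt((28 + sqrt(720))/2) ≈ 5.2361 (= sqrt(largest eigenvalue of A^T A))

||A||_2 = sigma_max(A) = sqrt(lambda_max(A^T A)). Form the symmetric matrix M = A^T A =
[[2, 6],
 [6, 26]].
Its characteristic polynomial (trace, determinant of M give the coefficients) is
  p(λ) = det(λ I - M) = λ^2 - 28λ + 16.
For λ^2 - 28λ + 16 the discriminant is 720. It is nonnegative but not a perfect square, so the roots are real and irrational: λ = (28 ± sqrt(720))/2 ≈ 27.4164, 0.5836.
So the eigenvalues of A^T A are ≈ 0.5836, 27.4164 (all ≥ 0, as they must be for A^T A). The largest is λ_max = (28 + sqrt(720))/2 ≈ 27.4164, hence ||A||_2 = sqrt(λ_max) = sqrt((28 + sqrt(720))/2) ≈ 5.2361.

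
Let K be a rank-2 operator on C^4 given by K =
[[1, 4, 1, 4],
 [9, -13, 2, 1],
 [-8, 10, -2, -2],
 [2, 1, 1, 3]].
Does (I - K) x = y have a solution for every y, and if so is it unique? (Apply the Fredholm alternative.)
(I - K) is invertible (det(I - K) = -74 ≠ 0), so for every y in C^4 the equation (I - K) x = y has a unique solution.

K has rank 2 and factors as K = U V^T = u1 v1^T + u2 v2^T with u1 = (1, 2, -2, 1), v1 = (3, -2, 1, 2), u2 = (2, -3, 2, 1), v2 = (-1, 3, 0, 1) (multiplying out reproduces the displayed K). The nonzero eigenvalues of U V^T coincide with those of the 2 x 2 matrix G = V^T U = [[v1·u1, v1·u2], [v2·u1, v2·u2]] = [[-1, 16], [6, -10]], and by the Sylvester determinant identity det(I_4 - U V^T) = det(I_2 - V^T U) = det([[2, -16], [-6, 11]]) = (2)(11) - (-16)(-6) = -74. (Direct check: I - K =
[[0, -4, -1, -4],
 [-9, 14, -2, -1],
 [8, -10, 3, 2],
 [-2, -1, -1, -2]]
has determinant -74.) The finite-dimensional Fredholm alternative says: either (I - K) is invertible, or ker(I - K) ≠ {0} and then range(I - K) = ker((I - K)^*)^⊥, with dim ker(I - K) = dim ker((I - K)^*). Since det(I - K) ≠ 0, 1 is not an eigenvalue of K and ker(I - K) = {0}, so we are in the first case: for every y there is a unique x = (I - K)^(-1) y. (Explicitly, by the Woodbury identity, (I - U V^T)^(-1) = I + U (I_2 - G)^(-1) V^T.)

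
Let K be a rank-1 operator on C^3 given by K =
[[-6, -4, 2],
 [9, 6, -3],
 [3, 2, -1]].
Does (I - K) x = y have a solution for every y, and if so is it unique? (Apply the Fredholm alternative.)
(I - K) is invertible (det(I - K) = 2 ≠ 0), so for every y in C^3 the equation (I - K) x = y has a unique solution.

K has rank 1, so it is an outer product K = u v^T: every row of K is a multiple of one row vector. Reading off the entries, u = (2, -3, -1) and v = (-3, -2, 1) (row i of K equals u_i·v^T). A rank-one matrix u v^T satisfies K u = u (v·u) and kills the (2)-dimensional subspace v^⊥, so its characteristic polynomial is lambda^2 (lambda - v·u) with v·u = tr K = -1. Hence the eigenvalues of I - K are 1 (multiplicity 2) and 1 - (-1) = 2, so det(I - K) = 2. (Direct check: I - K =
[[7, 4, -2],
 [-9, -5, 3],
 [-3, -2, 2]]
has determinant 2.) The finite-dimensional Fredholm alternative says: either (I - K) is invertible, or ker(I - K) ≠ {0} and then range(I - K) = ker((I - K)^*)^⊥, with dim ker(I - K) = dim ker((I - K)^*). Since det(I - K) ≠ 0, 1 is not an eigenvalue of K and ker(I - K) = {0}, so we are in the first case: for every y there is a unique x = (I - K)^(-1) y. Explicitly, by the Sherman–Morrison formula, (I - u v^T)^(-1) = I + u v^T/(1 - v·u), i.e. (I - K)^(-1) = I + K/(2).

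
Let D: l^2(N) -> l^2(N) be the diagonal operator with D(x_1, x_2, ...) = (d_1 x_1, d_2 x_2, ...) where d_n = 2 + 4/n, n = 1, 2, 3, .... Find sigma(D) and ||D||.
sigma(D) = {2 + 4/n : n ≥ 1} ∪ {2}; ||D|| = 6

A bounded diagonal operator on l^2 with diagonal entries d_n has spectrum equal to the closure of {d_n : n ≥ 1}: every d_n is an eigenvalue (with eigenvector e_n), so {d_n} ⊂ sigma(D); the spectrum is closed, so its closure is too; and for lambda not in the closure, (D - lambda I) has bounded inverse (the diagonal entries 1/(d_n - lambda) are bounded). For our sequence d_n = 2 + 4/n, n = 1, 2, 3, ...:
  - {d_n} = {2 + 4/n : n ≥ 1}; the only limit point is 2
  - closure = {2 + 4/n : n ≥ 1} ∪ {2}
For the norm: a diagonal operator has ||D|| = sup_n |d_n|. Here d_n = 2 + 4/n is positive and decreasing, so sup_n |d_n| = d_1 = 2 + 4 = 6. So ||D|| = 6.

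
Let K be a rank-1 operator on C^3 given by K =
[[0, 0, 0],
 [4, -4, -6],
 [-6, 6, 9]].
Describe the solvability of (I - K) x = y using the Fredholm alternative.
(I - K) is invertible (det(I - K) = -4 ≠ 0), so for every y in C^3 the equation (I - K) x = y has a unique solution.

K has rank 1, so it is an outer product K = u v^T: every row of K is a multiple of one row vector. Reading off the entries, u = (0, -2, 3) and v = (-2, 2, 3) (row i of K equals u_i·v^T). A rank-one matrix u v^T satisfies K u = u (v·u) and kills the (2)-dimensional subspace v^⊥, so its characteristic polynomial is lambda^2 (lambda - v·u) with v·u = tr K = 5. Hence the eigenvalues of I - K are 1 (multiplicity 2) and 1 - (5) = -4, so det(I - K) = -4. (Direct check: I - K =
[[1, 0, 0],
 [-4, 5, 6],
 [6, -6, -8]]
has determinant -4.) The finite-dimensional Fredholm alternative says: either (I - K) is invertible, or ker(I - K) ≠ {0} and then range(I - K) = ker((I - K)^*)^⊥, with dim ker(I - K) = dim ker((I - K)^*). Since det(I - K) ≠ 0, 1 is not an eigenvalue of K and ker(I - K) = {0}, so we are in the first case: for every y there is a unique x = (I - K)^(-1) y. Explicitly, by the Sherman–Morrison formula, (I - u v^T)^(-1) = I + u v^T/(1 - v·u), i.e. (I - K)^(-1) = I + K/(-4).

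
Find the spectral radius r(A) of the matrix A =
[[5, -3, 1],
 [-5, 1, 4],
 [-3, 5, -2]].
r(A) ≈ 7.8847

The eigenvalues of A are the roots of its characteristic polynomial. With M = A (coefficients from the trace, the sum of principal 2x2 minors, and det A):
  p(λ) = det(λ I - M) = λ^3 - 4λ^2 - 39λ + 66.
No integer candidate from the rational root theorem (±divisors of 66) is a root, so the roots are irrational. The cubic discriminant is Δ = 346224 > 0, so there are three distinct real roots. p(-6) = -60 and p(-5) = 36 have opposite signs, so a root lies in (-6, -5); Newton's method refines it to λ ≈ -5.4271. p(1) = 24 and p(2) = -20 have opposite signs, so a root lies in (1, 2); Newton's method refines it to λ ≈ 1.5424. p(7) = -60 and p(8) = 10 have opposite signs, so a root lies in (7, 8); Newton's method refines it to λ ≈ 7.8847. Check (Vieta): the three roots sum to 4, matching tr M = 4.
Thus the eigenvalues (to 4 decimals) are -5.4271 (modulus 5.4271); 1.5424 (modulus 1.5424); 7.8847 (modulus 7.8847). The spectral radius is the largest modulus: r(A) ≈ 7.8847. (Cross-check: r(A) ≤ ||A||_2 ≈ 9.1691; equality holds whenever A is normal, though it can also hold for some non-normal A.)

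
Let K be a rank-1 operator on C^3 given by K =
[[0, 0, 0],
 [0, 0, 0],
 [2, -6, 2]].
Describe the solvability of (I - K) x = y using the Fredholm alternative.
(I - K) is invertible (det(I - K) = -1 ≠ 0), so for every y in C^3 the equation (I - K) x = y has a unique solution.

K has rank 1, so it is an outer product K = u v^T: every row of K is a multiple of one row vector. Reading off the entries, u = (0, 0, -2) and v = (-1, 3, -1) (row i of K equals u_i·v^T). A rank-one matrix u v^T satisfies K u = u (v·u) and kills the (2)-dimensional subspace v^⊥, so its characteristic polynomial is lambda^2 (lambda - v·u) with v·u = tr K = 2. Hence the eigenvalues of I - K are 1 (multiplicity 2) and 1 - (2) = -1, so det(I - K) = -1. (Direct check: I - K =
[[1, 0, 0],
 [0, 1, 0],
 [-2, 6, -1]]
has determinant -1.) The finite-dimensional Fredholm alternative says: either (I - K) is invertible, or ker(I - K) ≠ {0} and then range(I - K) = ker((I - K)^*)^⊥, with dim ker(I - K) = dim ker((I - K)^*). Since det(I - K) ≠ 0, 1 is not an eigenvalue of K and ker(I - K) = {0}, so we are in the first case: for every y there is a unique x = (I - K)^(-1) y. Explicitly, by the Sherman–Morrison formula, (I - u v^T)^(-1) = I + u v^T/(1 - v·u), i.e. (I - K)^(-1) = I - K.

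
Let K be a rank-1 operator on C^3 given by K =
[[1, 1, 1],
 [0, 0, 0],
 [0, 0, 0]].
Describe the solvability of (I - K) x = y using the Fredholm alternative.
(I - K) is singular (det(I - K) = 0, i.e. 1 ∈ sigma(K)). (I - K) x = y is solvable iff y ⊥ ker((I - K)^*) = span{(1, 1, 1)}, i.e. iff y_1 + y_2 + y_3 = 0. When solvable, the solutions are x = y + c·(1, 0, 0), c arbitrary (ker(I - K) = span{(1, 0, 0)}, dimension 1).

K has rank 1, so it is an outer product K = u v^T: every row of K is a multiple of one row vector. Reading off the entries, u = (1, 0, 0) and v = (1, 1, 1) (row i of K equals u_i·v^T). A rank-one matrix u v^T satisfies K u = u (v·u) and kills the (2)-dimensional subspace v^⊥, so its characteristic polynomial is lambda^2 (lambda - v·u) with v·u = tr K = 1. Hence the eigenvalues of I - K are 1 (multiplicity 2) and 1 - (1) = 0, so det(I - K) = 0. (Direct check: I - K =
[[0, -1, -1],
 [0, 1, 0],
 [0, 0, 1]]
has determinant 0.) So 1 is an eigenvalue of K and (I - K) is not invertible. The finite-dimensional Fredholm alternative says: either (I - K) is invertible, or ker(I - K) ≠ {0} and then range(I - K) = ker((I - K)^*)^⊥, with dim ker(I - K) = dim ker((I - K)^*). We are in the second case, so we need both kernels. Kernel of I - K: (I - K) u = u - u (v·u) = u - u = 0, so ker(I - K) = span{u} = span{(1, 0, 0)} (it is exactly 1-dimensional because rank(I - K) = 2). Kernel of the adjoint: K is real, so (I - K)^* = I - K^T = I - v u^T, and (I - v u^T) v = v - v (u·v) = 0; hence ker((I - K)^*) = span{v} = span{(1, 1, 1)}. Therefore (I - K) x = y is solvable iff <y, v> = 0, i.e. iff y_1 + y_2 + y_3 = 0. When this holds, K y = u (v·y) = 0, so (I - K) y = y and x = y is a particular solution; the full solution set is the line x = y + c·u = y + c·(1, 0, 0), c ∈ C.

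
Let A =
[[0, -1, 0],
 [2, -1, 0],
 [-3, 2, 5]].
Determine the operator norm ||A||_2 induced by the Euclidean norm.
||A||_2 ≈ 6.3213 (= sqrt(largest eigenvalue of A^T A))

||A||_2 = sigma_max(A) = sqrt(lambda_max(A^T A)). Form the symmetric matrix M = A^T A =
[[13, -8, -15],
 [-8, 6, 10],
 [-15, 10, 25]].
Its characteristic polynomial (trace, sum of principal 2x2 minors, determinant of M give the coefficients) is
  p(λ) = det(λ I - M) = λ^3 - 44λ^2 + 164λ - 100.
No integer candidate from the rational root theorem (±divisors of 100) is a root, so the roots are irrational. The cubic discriminant is Δ = 13072080 > 0, so there are three distinct real roots. p(0) = -100 and p(1) = 21 have opposite signs, so a root lies in (0, 1); Newton's method refines it to λ ≈ 0.7634. p(3) = 23 and p(4) = -84 have opposite signs, so a root lies in (3, 4); Newton's method refines it to λ ≈ 3.2782. p(39) = -1309 and p(40) = 60 have opposite signs, so a root lies in (39, 40); Newton's method refines it to λ ≈ 39.9584. Check (Vieta): the three roots sum to 44, matching tr M = 44.
So the eigenvalues of A^T A are ≈ 0.7634, 3.2782, 39.9584 (all ≥ 0, as they must be for A^T A). The largest is λ_max ≈ 39.9584, hence ||A||_2 = sqrt(λ_max) ≈ 6.3213.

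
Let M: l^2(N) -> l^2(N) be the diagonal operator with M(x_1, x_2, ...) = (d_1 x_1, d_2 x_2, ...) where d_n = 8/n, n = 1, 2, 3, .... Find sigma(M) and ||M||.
sigma(M) = {8/n : n ≥ 1} ∪ {0}; ||M|| = 8

A bounded diagonal operator on l^2 with diagonal entries d_n has spectrum equal to the closure of {d_n : n ≥ 1}: every d_n is an eigenvalue (with eigenvector e_n), so {d_n} ⊂ sigma(M); the spectrum is closed, so its closure is too; and for lambda not in the closure, (M - lambda I) has bounded inverse (the diagonal entries 1/(d_n - lambda) are bounded). For our sequence d_n = 8/n, n = 1, 2, 3, ...:
  - {d_n} = {8/n : n ≥ 1}; the only limit point is 0
  - closure = {8/n : n ≥ 1} ∪ {0}
For the norm: a diagonal operator has ||M|| = sup_n |d_n|. Here d_n = 8/n is positive and decreasing, so sup_n |d_n| = d_1 = 8. So ||M|| = 8.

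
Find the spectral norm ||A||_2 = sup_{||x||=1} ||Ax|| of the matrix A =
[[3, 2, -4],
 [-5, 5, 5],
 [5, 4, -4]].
||A||_2 ≈ 10.7242 (= sqrt(largest eigenvalue of A^T A))

||A||_2 = sigma_max(A) = sqrt(lambda_max(A^T A)). Form the symmetric matrix M = A^T A =
[[59, 1, -57],
 [1, 45, 1],
 [-57, 1, 57]].
Its characteristic polynomial (trace, sum of principal 2x2 minors, determinant of M give the coefficients) is
  p(λ) = det(λ I - M) = λ^3 - 161λ^2 + 5332λ - 4900.
No integer candidate from the rational root theorem (±divisors of 4900) is a root, so the roots are irrational. The cubic discriminant is Δ = 123850907632 > 0, so there are three distinct real roots. p(0) = -4900 and p(1) = 272 have opposite signs, so a root lies in (0, 1); Newton's method refines it to λ ≈ 0.9458. p(45) = 140 and p(46) = -2968 have opposite signs, so a root lies in (45, 46); Newton's method refines it to λ ≈ 45.0454. p(115) = -70 and p(116) = 8092 have opposite signs, so a root lies in (115, 116); Newton's method refines it to λ ≈ 115.0088. Check (Vieta): the three roots sum to 161, matching tr M = 161.
So the eigenvalues of A^T A are ≈ 0.9458, 45.0454, 115.0088 (all ≥ 0, as they must be for A^T A). The largest is λ_max ≈ 115.0088, hence ||A||_2 = sqrt(λ_max) ≈ 10.7242.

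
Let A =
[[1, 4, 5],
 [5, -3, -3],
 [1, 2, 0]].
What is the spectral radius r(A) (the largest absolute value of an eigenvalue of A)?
r(A) ≈ 4.9162

The eigenvalues of A are the roots of its characteristic polynomial. With M = A (coefficients from the trace, the sum of principal 2x2 minors, and det A):
  p(λ) = det(λ I - M) = λ^3 + 2λ^2 - 22λ - 59.
No integer candidate from the rational root theorem (±divisors of 59) is a root, so the roots are irrational. The cubic discriminant is Δ = -843 < 0, so there is one real root and a complex-conjugate pair. p(4) = -51 and p(5) = 6 have opposite signs, so a root lies in (4, 5); Newton's method refines it to λ ≈ 4.9162. Dividing out (λ - (4.9162)) leaves approximately λ^2 + 6.9162λ + 12.0012. For λ^2 + 6.9162λ + 12.0012 the discriminant is -0.1712. It is negative, so the remaining roots are the complex-conjugate pair λ ≈ -3.4581 ± 0.2069i. Their product equals the constant term, so |λ|^2 ≈ 12.0012 and |λ| ≈ 3.4643.
Thus the eigenvalues (to 4 decimals) are 4.9162 (modulus 4.9162); -3.4581 ± 0.2069i (modulus 3.4643). The spectral radius is the largest modulus: r(A) ≈ 4.9162. (Cross-check: r(A) ≤ ||A||_2 ≈ 8.0827; equality holds whenever A is normal, though it can also hold for some non-normal A.)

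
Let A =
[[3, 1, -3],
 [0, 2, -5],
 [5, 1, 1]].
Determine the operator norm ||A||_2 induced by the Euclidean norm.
||A||_2 ≈ 6.6296 (= sqrt(largest eigenvalue of A^T A))

||A||_2 = sigma_max(A) = sqrt(lambda_max(A^T A)). Form the symmetric matrix M = A^T A =
[[34, 8, -4],
 [8, 6, -12],
 [-4, -12, 35]].
Its characteristic polynomial (trace, sum of principal 2x2 minors, determinant of M give the coefficients) is
  p(λ) = det(λ I - M) = λ^3 - 75λ^2 + 1380λ - 676.
No integer candidate from the rational root theorem (±divisors of 676) is a root, so the roots are irrational. The cubic discriminant is Δ = 306261648 > 0, so there are three distinct real roots. p(0) = -676 and p(1) = 630 have opposite signs, so a root lies in (0, 1); Newton's method refines it to λ ≈ 0.5035. p(30) = 224 and p(31) = -180 have opposite signs, so a root lies in (30, 31); Newton's method refines it to λ ≈ 30.5443. p(43) = -504 and p(44) = 28 have opposite signs, so a root lies in (43, 44); Newton's method refines it to λ ≈ 43.9522. Check (Vieta): the three roots sum to 75, matching tr M = 75.
So the eigenvalues of A^T A are ≈ 0.5035, 30.5443, 43.9522 (all ≥ 0, as they must be for A^T A). The largest is λ_max ≈ 43.9522, hence ||A||_2 = sqrt(λ_max) ≈ 6.6296.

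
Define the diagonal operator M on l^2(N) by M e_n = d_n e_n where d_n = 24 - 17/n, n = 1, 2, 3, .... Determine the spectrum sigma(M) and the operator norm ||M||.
sigma(M) = {24 - 17/n : n ≥ 1} ∪ {24}; ||M|| = 24

A bounded diagonal operator on l^2 with diagonal entries d_n has spectrum equal to the closure of {d_n : n ≥ 1}: every d_n is an eigenvalue (with eigenvector e_n), so {d_n} ⊂ sigma(M); the spectrum is closed, so its closure is too; and for lambda not in the closure, (M - lambda I) has bounded inverse (the diagonal entries 1/(d_n - lambda) are bounded). For our sequence d_n = 24 - 17/n, n = 1, 2, 3, ...:
  - {d_n} = {24 - 17/n : n ≥ 1}; the only limit point is 24
  - closure = {24 - 17/n : n ≥ 1} ∪ {24}
For the norm: a diagonal operator has ||M|| = sup_n |d_n|. Here d_n = 24 - 17/n increases monotonically from d_1 = 7 toward 24, with all terms in [7, 24); so sup_n |d_n| = 24 (the supremum is the limit, not attained). So ||M|| = 24.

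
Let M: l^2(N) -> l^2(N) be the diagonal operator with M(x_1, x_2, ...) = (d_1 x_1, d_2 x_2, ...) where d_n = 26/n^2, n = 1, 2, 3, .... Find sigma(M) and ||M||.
sigma(M) = {26/n^2 : n ≥ 1} ∪ {0}; ||M|| = 26

A bounded diagonal operator on l^2 with diagonal entries d_n has spectrum equal to the closure of {d_n : n ≥ 1}: every d_n is an eigenvalue (with eigenvector e_n), so {d_n} ⊂ sigma(M); the spectrum is closed, so its closure is too; and for lambda not in the closure, (M - lambda I) has bounded inverse (the diagonal entries 1/(d_n - lambda) are bounded). For our sequence d_n = 26/n^2, n = 1, 2, 3, ...:
  - {d_n} = {26/n^2 : n ≥ 1}; the only limit point is 0
  - closure = {26/n^2 : n ≥ 1} ∪ {0}
For the norm: a diagonal operator has ||M|| = sup_n |d_n|. Here d_n = 26/n^2 is positive and decreasing, so sup_n |d_n| = d_1 = 26. So ||M|| = 26.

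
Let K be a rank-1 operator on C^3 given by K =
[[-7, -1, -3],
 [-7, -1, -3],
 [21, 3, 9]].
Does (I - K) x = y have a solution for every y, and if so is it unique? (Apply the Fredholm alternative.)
(I - K) is singular (det(I - K) = 0, i.e. 1 ∈ sigma(K)). (I - K) x = y is solvable iff y ⊥ ker((I - K)^*) = span{(-7, -1, -3)}, i.e. iff -7y_1 - y_2 - 3y_3 = 0. When solvable, the solutions are x = y + c·(1, 1, -3), c arbitrary (ker(I - K) = span{(1, 1, -3)}, dimension 1).

K has rank 1, so it is an outer product K = u v^T: every row of K is a multiple of one row vector. Reading off the entries, u = (1, 1, -3) and v = (-7, -1, -3) (row i of K equals u_i·v^T). A rank-one matrix u v^T satisfies K u = u (v·u) and kills the (2)-dimensional subspace v^⊥, so its characteristic polynomial is lambda^2 (lambda - v·u) with v·u = tr K = 1. Hence the eigenvalues of I - K are 1 (multiplicity 2) and 1 - (1) = 0, so det(I - K) = 0. (Direct check: I - K =
[[8, 1, 3],
 [7, 2, 3],
 [-21, -3, -8]]
has determinant 0.) So 1 is an eigenvalue of K and (I - K) is not invertible. The finite-dimensional Fredholm alternative says: either (I - K) is invertible, or ker(I - K) ≠ {0} and then range(I - K) = ker((I - K)^*)^⊥, with dim ker(I - K) = dim ker((I - K)^*). We are in the second case, so we need both kernels. Kernel of I - K: (I - K) u = u - u (v·u) = u - u = 0, so ker(I - K) = span{u} = span{(1, 1, -3)} (it is exactly 1-dimensional because rank(I - K) = 2). Kernel of the adjoint: K is real, so (I - K)^* = I - K^T = I - v u^T, and (I - v u^T) v = v - v (u·v) = 0; hence ker((I - K)^*) = span{v} = span{(-7, -1, -3)}. Therefore (I - K) x = y is solvable iff <y, v> = 0, i.e. iff -7y_1 - y_2 - 3y_3 = 0. When this holds, K y = u (v·y) = 0, so (I - K) y = y and x = y is a particular solution; the full solution set is the line x = y + c·u = y + c·(1, 1, -3), c ∈ C.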